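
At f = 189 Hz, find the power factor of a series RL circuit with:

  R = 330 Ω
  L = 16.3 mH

Step 1 — Angular frequency: ω = 2π·f = 2π·189 = 1188 rad/s.
Step 2 — Component impedances:
  R: Z = R = 330 Ω
  L: Z = jωL = j·1188·0.0163 = 0 + j19.36 Ω
Step 3 — Series combination: Z_total = R + L = 330 + j19.36 Ω = 330.6∠3.4° Ω.
Step 4 — Power factor: PF = cos(φ) = Re(Z)/|Z| = 330/330.57 = 0.9983.
Step 5 — Type: Im(Z) = 19.36 ⇒ lagging (phase φ = 3.4°).

PF = 0.9983 (lagging, φ = 3.4°)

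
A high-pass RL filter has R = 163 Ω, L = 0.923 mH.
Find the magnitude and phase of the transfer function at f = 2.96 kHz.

Step 1 — Angular frequency: ω = 2π·2960 = 1.86e+04 rad/s.
Step 2 — Transfer function: H(jω) = jωL/(R + jωL).
Step 3 — Numerator jωL = j·17.17; denominator R + jωL = 163 + j17.17.
Step 4 — H = 0.01097 + j0.1042.
Step 5 — Magnitude: |H| = 0.1047 (-19.6 dB); phase: φ = 84.0°.

|H| = 0.1047 (-19.6 dB), φ = 84.0°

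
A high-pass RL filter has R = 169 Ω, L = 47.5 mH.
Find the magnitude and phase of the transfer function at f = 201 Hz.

Step 1 — Angular frequency: ω = 2π·201 = 1263 rad/s.
Step 2 — Transfer function: H(jω) = jωL/(R + jωL).
Step 3 — Numerator jωL = j·59.99; denominator R + jωL = 169 + j59.99.
Step 4 — H = 0.1119 + j0.3152.
Step 5 — Magnitude: |H| = 0.3345 (-9.5 dB); phase: φ = 70.5°.

|H| = 0.3345 (-9.5 dB), φ = 70.5°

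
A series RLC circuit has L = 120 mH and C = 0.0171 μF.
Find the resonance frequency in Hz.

Step 1 — Resonance condition Im(Z)=0 gives ω₀ = 1/√(LC).
Step 2 — ω₀ = 1/√(0.12·1.71e-08) = 2.208e+04 rad/s.
Step 3 — f₀ = ω₀/(2π) = 3513 Hz.

f₀ = 3513 Hz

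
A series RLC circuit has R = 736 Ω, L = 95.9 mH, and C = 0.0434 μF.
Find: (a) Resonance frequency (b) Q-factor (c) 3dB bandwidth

Step 1 — Resonance: ω₀ = 1/√(LC) = 1/√(0.0959·4.34e-08) = 1.55e+04 rad/s.
Step 2 — f₀ = ω₀/(2π) = 2467 Hz.
Step 3 — Series Q: Q = ω₀L/R = 1.55e+04·0.0959/736 = 2.02.
Step 4 — Bandwidth: Δω = ω₀/Q = 7675 rad/s; BW = Δω/(2π) = 1221 Hz.

(a) f₀ = 2467 Hz  (b) Q = 2.02  (c) BW = 1221 Hz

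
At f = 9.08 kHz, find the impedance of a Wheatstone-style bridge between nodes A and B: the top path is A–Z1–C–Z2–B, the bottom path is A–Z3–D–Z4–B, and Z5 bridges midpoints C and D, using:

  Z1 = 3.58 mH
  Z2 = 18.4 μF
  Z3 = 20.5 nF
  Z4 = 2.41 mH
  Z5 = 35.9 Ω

Step 1 — Angular frequency: ω = 2π·f = 2π·9080 = 5.705e+04 rad/s.
Step 2 — Component impedances:
  Z1: Z = jωL = j·5.705e+04·0.00358 = 0 + j204.2 Ω
  Z2: Z = 1/(jωC) = -j/(ω·C) = 0 - j0.9526 Ω
  Z3: Z = 1/(jωC) = -j/(ω·C) = 0 - j855 Ω
  Z4: Z = jωL = j·5.705e+04·0.00241 = 0 + j137.5 Ω
  Z5: Z = R = 35.9 Ω
Step 3 — Bridge requires nodal analysis (the Z5 bridge couples midpoints C and D, so the two paths cannot be reduced to a simple series/parallel combination). Setting node B to ground and injecting 1 A at node A, the 3-node admittance system at A, C, D solves to V_A = Z_AB = 3.241 + j268.1 Ω = 268.1∠89.3° Ω.

Z = 3.241 + j268.1 Ω = 268.1∠89.3° Ω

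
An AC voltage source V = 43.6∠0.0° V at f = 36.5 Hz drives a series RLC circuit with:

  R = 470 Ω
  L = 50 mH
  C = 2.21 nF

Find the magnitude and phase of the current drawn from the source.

Step 1 — Angular frequency: ω = 2π·f = 2π·36.5 = 229.3 rad/s.
Step 2 — Component impedances:
  R: Z = R = 470 Ω
  L: Z = jωL = j·229.3·0.05 = 0 + j11.47 Ω
  C: Z = 1/(jωC) = -j/(ω·C) = 0 - j1.973e+06 Ω
Step 3 — Series combination: Z_total = R + L + C = 470 - j1.973e+06 Ω = 1.973e+06∠-90.0° Ω.
Step 4 — Source phasor: V = 43.6∠0.0° V = 43.6 V.
Step 5 — Ohm's law: I = V / Z_total = (43.6) / (470 - j1.973e+06) = 5.264e-09 + j2.21e-05 A.
Step 6 — Convert to polar: |I| = 2.21e-05 A, ∠I = 90.0°.

I = 2.21e-05∠90.0° A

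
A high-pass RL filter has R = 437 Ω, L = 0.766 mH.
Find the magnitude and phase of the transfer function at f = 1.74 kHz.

Step 1 — Angular frequency: ω = 2π·1740 = 1.093e+04 rad/s.
Step 2 — Transfer function: H(jω) = jωL/(R + jωL).
Step 3 — Numerator jωL = j·8.374; denominator R + jωL = 437 + j8.374.
Step 4 — H = 0.0003671 + j0.01916.
Step 5 — Magnitude: |H| = 0.01916 (-34.4 dB); phase: φ = 88.9°.

|H| = 0.01916 (-34.4 dB), φ = 88.9°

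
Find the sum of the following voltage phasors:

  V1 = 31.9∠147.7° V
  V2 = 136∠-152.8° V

Step 1 — Convert each phasor to rectangular form:
  V1 = 31.9·(cos(147.7°) + j·sin(147.7°)) = -26.96 + j17.05 V
  V2 = 136·(cos(-152.8°) + j·sin(-152.8°)) = -121 - j62.17 V
Step 2 — Sum components: V_total = -147.9 - j45.12 V.
Step 3 — Convert to polar: |V_total| = 154.7 V, ∠V_total = -163.0°.

V_total = 154.7∠-163.0° V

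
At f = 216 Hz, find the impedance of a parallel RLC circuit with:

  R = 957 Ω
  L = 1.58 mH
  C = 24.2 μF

Step 1 — Angular frequency: ω = 2π·f = 2π·216 = 1357 rad/s.
Step 2 — Component impedances:
  R: Z = R = 957 Ω
  L: Z = jωL = j·1357·0.00158 = 0 + j2.144 Ω
  C: Z = 1/(jωC) = -j/(ω·C) = 0 - j30.45 Ω
Step 3 — Parallel combination: 1/Z_total = 1/R + 1/L + 1/C; Z_total = 0.00556 + j2.307 Ω = 2.307∠89.9° Ω.

Z = 0.00556 + j2.307 Ω = 2.307∠89.9° Ω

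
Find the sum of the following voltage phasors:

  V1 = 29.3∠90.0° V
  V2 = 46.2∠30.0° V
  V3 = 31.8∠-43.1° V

Step 1 — Convert each phasor to rectangular form:
  V1 = 29.3·(cos(90.0°) + j·sin(90.0°)) = 0 + j29.3 V
  V2 = 46.2·(cos(30.0°) + j·sin(30.0°)) = 40.01 + j23.1 V
  V3 = 31.8·(cos(-43.1°) + j·sin(-43.1°)) = 23.22 - j21.73 V
Step 2 — Sum components: V_total = 63.23 + j30.67 V.
Step 3 — Convert to polar: |V_total| = 70.28 V, ∠V_total = 25.9°.

V_total = 70.28∠25.9° V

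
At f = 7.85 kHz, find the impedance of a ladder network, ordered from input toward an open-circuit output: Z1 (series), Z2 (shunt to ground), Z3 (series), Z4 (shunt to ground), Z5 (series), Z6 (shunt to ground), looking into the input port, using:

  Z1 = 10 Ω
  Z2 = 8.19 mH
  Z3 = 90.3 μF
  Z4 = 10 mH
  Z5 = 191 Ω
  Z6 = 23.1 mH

Step 1 — Angular frequency: ω = 2π·f = 2π·7850 = 4.932e+04 rad/s.
Step 2 — Component impedances:
  Z1: Z = R = 10 Ω
  Z2: Z = jωL = j·4.932e+04·0.00819 = 0 + j404 Ω
  Z3: Z = 1/(jωC) = -j/(ω·C) = 0 - j0.2245 Ω
  Z4: Z = jωL = j·4.932e+04·0.01 = 0 + j493.2 Ω
  Z5: Z = R = 191 Ω
  Z6: Z = jωL = j·4.932e+04·0.0231 = 0 + j1139 Ω
Step 3 — Ladder network (open output): work backward from the far end, alternating series and parallel combinations. Z_in = 14.99 + j186.5 Ω = 187.1∠85.4° Ω.

Z = 14.99 + j186.5 Ω = 187.1∠85.4° Ω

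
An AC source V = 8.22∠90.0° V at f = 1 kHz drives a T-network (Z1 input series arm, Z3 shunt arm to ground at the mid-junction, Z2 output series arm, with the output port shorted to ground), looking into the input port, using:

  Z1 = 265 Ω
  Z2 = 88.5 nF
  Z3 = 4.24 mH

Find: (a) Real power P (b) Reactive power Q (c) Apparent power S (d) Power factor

Step 1 — Angular frequency: ω = 2π·f = 2π·1000 = 6283 rad/s.
Step 2 — Component impedances:
  Z1: Z = R = 265 Ω
  Z2: Z = 1/(jωC) = -j/(ω·C) = 0 - j1798 Ω
  Z3: Z = jωL = j·6283·0.00424 = 0 + j26.64 Ω
Step 3 — With the output port shorted to ground, the output series arm Z2 runs from the junction to ground; the shunt arm Z3 also runs from the junction to ground. They appear in parallel: Z3 || Z2 = 0 + j27.04 Ω.
Step 4 — Series with input arm Z1: Z_in = Z1 + (Z3 || Z2) = 265 + j27.04 Ω = 266.4∠5.8° Ω.
Step 5 — Source phasor: V = 8.22∠90.0° V = 0 + j8.22 V.
Step 6 — Current: I = V / Z = 0.003133 + j0.0307 A = 0.03086∠84.2° A.
Step 7 — Complex power: S = V·I* = 0.2523 + j0.02575 VA.
Step 8 — Real power: P = Re(S) = 0.2523 W.
Step 9 — Reactive power: Q = Im(S) = 0.02575 VAR.
Step 10 — Apparent power: |S| = 0.2537 VA.
Step 11 — Power factor: PF = P/|S| = 0.9948 (lagging).

(a) P = 0.2523 W  (b) Q = 0.02575 VAR  (c) S = 0.2537 VA  (d) PF = 0.9948 (lagging)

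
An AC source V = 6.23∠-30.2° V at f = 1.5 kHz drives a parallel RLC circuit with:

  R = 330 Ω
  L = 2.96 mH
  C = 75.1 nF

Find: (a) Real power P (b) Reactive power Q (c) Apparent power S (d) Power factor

Step 1 — Angular frequency: ω = 2π·f = 2π·1500 = 9425 rad/s.
Step 2 — Component impedances:
  R: Z = R = 330 Ω
  L: Z = jωL = j·9425·0.00296 = 0 + j27.9 Ω
  C: Z = 1/(jωC) = -j/(ω·C) = 0 - j1413 Ω
Step 3 — Parallel combination: 1/Z_total = 1/R + 1/L + 1/C; Z_total = 2.436 + j28.25 Ω = 28.35∠85.1° Ω.
Step 4 — Source phasor: V = 6.23∠-30.2° V = 5.384 - j3.134 V.
Step 5 — Current: I = V / Z = -0.0938 - j0.1987 A = 0.2197∠-115.3° A.
Step 6 — Complex power: S = V·I* = 0.1176 + j1.364 VA.
Step 7 — Real power: P = Re(S) = 0.1176 W.
Step 8 — Reactive power: Q = Im(S) = 1.364 VAR.
Step 9 — Apparent power: |S| = 1.369 VA.
Step 10 — Power factor: PF = P/|S| = 0.08592 (lagging).

(a) P = 0.1176 W  (b) Q = 1.364 VAR  (c) S = 1.369 VA  (d) PF = 0.08592 (lagging)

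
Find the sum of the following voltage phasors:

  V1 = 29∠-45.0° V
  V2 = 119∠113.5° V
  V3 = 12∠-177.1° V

Step 1 — Convert each phasor to rectangular form:
  V1 = 29·(cos(-45.0°) + j·sin(-45.0°)) = 20.51 - j20.51 V
  V2 = 119·(cos(113.5°) + j·sin(113.5°)) = -47.45 + j109.1 V
  V3 = 12·(cos(-177.1°) + j·sin(-177.1°)) = -11.98 - j0.6071 V
Step 2 — Sum components: V_total = -38.93 + j88.02 V.
Step 3 — Convert to polar: |V_total| = 96.24 V, ∠V_total = 113.9°.

V_total = 96.24∠113.9° V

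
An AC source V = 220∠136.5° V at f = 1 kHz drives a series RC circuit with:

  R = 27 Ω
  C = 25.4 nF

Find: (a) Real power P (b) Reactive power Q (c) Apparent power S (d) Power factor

Step 1 — Angular frequency: ω = 2π·f = 2π·1000 = 6283 rad/s.
Step 2 — Component impedances:
  R: Z = R = 27 Ω
  C: Z = 1/(jωC) = -j/(ω·C) = 0 - j6266 Ω
Step 3 — Series combination: Z_total = R + C = 27 - j6266 Ω = 6266∠-89.8° Ω.
Step 4 — Source phasor: V = 220∠136.5° V = -159.6 + j151.4 V.
Step 5 — Current: I = V / Z = -0.02428 - j0.02536 A = 0.03511∠-133.7° A.
Step 6 — Complex power: S = V·I* = 0.03328 - j7.724 VA.
Step 7 — Real power: P = Re(S) = 0.03328 W.
Step 8 — Reactive power: Q = Im(S) = -7.724 VAR.
Step 9 — Apparent power: |S| = 7.724 VA.
Step 10 — Power factor: PF = P/|S| = 0.004309 (leading).

(a) P = 0.03328 W  (b) Q = -7.724 VAR  (c) S = 7.724 VA  (d) PF = 0.004309 (leading)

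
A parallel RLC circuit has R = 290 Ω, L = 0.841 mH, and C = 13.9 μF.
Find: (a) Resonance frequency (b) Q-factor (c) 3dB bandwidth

Step 1 — Resonance: ω₀ = 1/√(LC) = 1/√(0.000841·1.39e-05) = 9249 rad/s.
Step 2 — f₀ = ω₀/(2π) = 1472 Hz.
Step 3 — Parallel Q: Q = R/(ω₀L) = 290/(9249·0.000841) = 37.28.
Step 4 — Bandwidth: Δω = ω₀/Q = 248.1 rad/s; BW = Δω/(2π) = 39.48 Hz.

(a) f₀ = 1472 Hz  (b) Q = 37.28  (c) BW = 39.48 Hz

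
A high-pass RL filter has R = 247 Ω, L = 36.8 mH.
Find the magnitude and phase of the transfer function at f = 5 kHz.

Step 1 — Angular frequency: ω = 2π·5000 = 3.142e+04 rad/s.
Step 2 — Transfer function: H(jω) = jωL/(R + jωL).
Step 3 — Numerator jωL = j·1156; denominator R + jωL = 247 + j1156.
Step 4 — H = 0.9563 + j0.2043.
Step 5 — Magnitude: |H| = 0.9779 (-0.2 dB); phase: φ = 12.1°.

|H| = 0.9779 (-0.2 dB), φ = 12.1°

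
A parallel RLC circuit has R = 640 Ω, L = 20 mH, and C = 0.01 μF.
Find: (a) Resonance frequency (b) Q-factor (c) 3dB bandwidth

Step 1 — Resonance: ω₀ = 1/√(LC) = 1/√(0.02·1e-08) = 7.071e+04 rad/s.
Step 2 — f₀ = ω₀/(2π) = 1.125e+04 Hz.
Step 3 — Parallel Q: Q = R/(ω₀L) = 640/(7.071e+04·0.02) = 0.4525.
Step 4 — Bandwidth: Δω = ω₀/Q = 1.562e+05 rad/s; BW = Δω/(2π) = 2.487e+04 Hz.

(a) f₀ = 1.125e+04 Hz  (b) Q = 0.4525  (c) BW = 2.487e+04 Hz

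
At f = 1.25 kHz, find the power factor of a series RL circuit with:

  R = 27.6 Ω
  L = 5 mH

Step 1 — Angular frequency: ω = 2π·f = 2π·1250 = 7854 rad/s.
Step 2 — Component impedances:
  R: Z = R = 27.6 Ω
  L: Z = jωL = j·7854·0.005 = 0 + j39.27 Ω
Step 3 — Series combination: Z_total = R + L = 27.6 + j39.27 Ω = 48∠54.9° Ω.
Step 4 — Power factor: PF = cos(φ) = Re(Z)/|Z| = 27.6/48 = 0.575.
Step 5 — Type: Im(Z) = 39.27 ⇒ lagging (phase φ = 54.9°).

PF = 0.575 (lagging, φ = 54.9°)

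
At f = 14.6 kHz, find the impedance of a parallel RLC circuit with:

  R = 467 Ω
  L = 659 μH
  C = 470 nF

Step 1 — Angular frequency: ω = 2π·f = 2π·1.46e+04 = 9.173e+04 rad/s.
Step 2 — Component impedances:
  R: Z = R = 467 Ω
  L: Z = jωL = j·9.173e+04·0.000659 = 0 + j60.45 Ω
  C: Z = 1/(jωC) = -j/(ω·C) = 0 - j23.19 Ω
Step 3 — Parallel combination: 1/Z_total = 1/R + 1/L + 1/C; Z_total = 3.013 - j37.39 Ω = 37.51∠-85.4° Ω.

Z = 3.013 - j37.39 Ω = 37.51∠-85.4° Ω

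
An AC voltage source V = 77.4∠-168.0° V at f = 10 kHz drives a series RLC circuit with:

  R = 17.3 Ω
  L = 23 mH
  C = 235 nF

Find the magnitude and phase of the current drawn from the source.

Step 1 — Angular frequency: ω = 2π·f = 2π·1e+04 = 6.283e+04 rad/s.
Step 2 — Component impedances:
  R: Z = R = 17.3 Ω
  L: Z = jωL = j·6.283e+04·0.023 = 0 + j1445 Ω
  C: Z = 1/(jωC) = -j/(ω·C) = 0 - j67.73 Ω
Step 3 — Series combination: Z_total = R + L + C = 17.3 + j1377 Ω = 1378∠89.3° Ω.
Step 4 — Source phasor: V = 77.4∠-168.0° V = -75.71 - j16.09 V.
Step 5 — Ohm's law: I = V / Z_total = (-75.71 - j16.09) / (17.3 + j1377) = -0.01237 + j0.05481 A.
Step 6 — Convert to polar: |I| = 0.05619 A, ∠I = 102.7°.

I = 0.05619∠102.7° A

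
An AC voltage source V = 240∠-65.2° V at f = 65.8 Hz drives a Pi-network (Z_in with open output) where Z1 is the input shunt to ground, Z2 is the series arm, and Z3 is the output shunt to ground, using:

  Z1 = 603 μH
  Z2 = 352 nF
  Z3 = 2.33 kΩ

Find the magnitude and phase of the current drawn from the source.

Step 1 — Angular frequency: ω = 2π·f = 2π·65.8 = 413.4 rad/s.
Step 2 — Component impedances:
  Z1: Z = jωL = j·413.4·0.000603 = 0 + j0.2493 Ω
  Z2: Z = 1/(jωC) = -j/(ω·C) = 0 - j6872 Ω
  Z3: Z = R = 2330 Ω
Step 3 — With open output, the series arm Z2 and the output shunt Z3 appear in series to ground: Z2 + Z3 = 2330 - j6872 Ω.
Step 4 — Parallel with input shunt Z1: Z_in = Z1 || (Z2 + Z3) = 2.751e-06 + j0.2493 Ω = 0.2493∠90.0° Ω.
Step 5 — Source phasor: V = 240∠-65.2° V = 100.7 - j217.9 V.
Step 6 — Ohm's law: I = V / Z_total = (100.7 - j217.9) / (2.751e-06 + j0.2493) = -873.9 - j403.8 A.
Step 7 — Convert to polar: |I| = 962.7 A, ∠I = -155.2°.

I = 962.7∠-155.2° A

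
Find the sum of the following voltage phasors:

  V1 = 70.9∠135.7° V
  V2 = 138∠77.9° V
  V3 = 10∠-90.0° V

Step 1 — Convert each phasor to rectangular form:
  V1 = 70.9·(cos(135.7°) + j·sin(135.7°)) = -50.74 + j49.52 V
  V2 = 138·(cos(77.9°) + j·sin(77.9°)) = 28.93 + j134.9 V
  V3 = 10·(cos(-90.0°) + j·sin(-90.0°)) = 0 - j10 V
Step 2 — Sum components: V_total = -21.82 + j174.5 V.
Step 3 — Convert to polar: |V_total| = 175.8 V, ∠V_total = 97.1°.

V_total = 175.8∠97.1° V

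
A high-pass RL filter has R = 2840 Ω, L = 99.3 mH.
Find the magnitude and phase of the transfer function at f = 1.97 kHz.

Step 1 — Angular frequency: ω = 2π·1970 = 1.238e+04 rad/s.
Step 2 — Transfer function: H(jω) = jωL/(R + jωL).
Step 3 — Numerator jωL = j·1229; denominator R + jωL = 2840 + j1229.
Step 4 — H = 0.1578 + j0.3645.
Step 5 — Magnitude: |H| = 0.3972 (-8.0 dB); phase: φ = 66.6°.

|H| = 0.3972 (-8.0 dB), φ = 66.6°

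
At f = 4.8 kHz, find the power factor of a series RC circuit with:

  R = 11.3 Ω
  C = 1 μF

Step 1 — Angular frequency: ω = 2π·f = 2π·4800 = 3.016e+04 rad/s.
Step 2 — Component impedances:
  R: Z = R = 11.3 Ω
  C: Z = 1/(jωC) = -j/(ω·C) = 0 - j33.16 Ω
Step 3 — Series combination: Z_total = R + C = 11.3 - j33.16 Ω = 35.03∠-71.2° Ω.
Step 4 — Power factor: PF = cos(φ) = Re(Z)/|Z| = 11.3/35.03 = 0.3226.
Step 5 — Type: Im(Z) = -33.16 ⇒ leading (phase φ = -71.2°).

PF = 0.3226 (leading, φ = -71.2°)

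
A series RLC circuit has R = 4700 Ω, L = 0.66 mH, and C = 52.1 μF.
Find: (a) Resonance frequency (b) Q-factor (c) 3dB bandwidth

Step 1 — Resonance condition Im(Z)=0 gives ω₀ = 1/√(LC).
Step 2 — ω₀ = 1/√(0.00066·5.21e-05) = 5393 rad/s.
Step 3 — f₀ = ω₀/(2π) = 858.3 Hz.
Step 4 — Series Q: Q = ω₀L/R = 5393·0.00066/4700 = 0.0007573.
Step 5 — 3dB bandwidth: Δω = ω₀/Q = 7.121e+06 rad/s; BW = Δω/(2π) = 1.133e+06 Hz.

(a) f₀ = 858.3 Hz  (b) Q = 0.0007573  (c) BW = 1.133e+06 Hz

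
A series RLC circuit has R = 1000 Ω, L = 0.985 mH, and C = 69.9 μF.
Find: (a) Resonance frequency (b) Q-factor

Step 1 — Resonance condition Im(Z)=0 gives ω₀ = 1/√(LC).
Step 2 — ω₀ = 1/√(0.000985·6.99e-05) = 3811 rad/s.
Step 3 — f₀ = ω₀/(2π) = 606.5 Hz.
Step 4 — Series Q: Q = ω₀L/R = 3811·0.000985/1000 = 0.003754.

(a) f₀ = 606.5 Hz  (b) Q = 0.003754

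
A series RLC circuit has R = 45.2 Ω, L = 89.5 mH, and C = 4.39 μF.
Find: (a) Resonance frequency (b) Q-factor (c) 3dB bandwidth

Step 1 — Resonance: ω₀ = 1/√(LC) = 1/√(0.0895·4.39e-06) = 1595 rad/s.
Step 2 — f₀ = ω₀/(2π) = 253.9 Hz.
Step 3 — Series Q: Q = ω₀L/R = 1595·0.0895/45.2 = 3.159.
Step 4 — Bandwidth: Δω = ω₀/Q = 505 rad/s; BW = Δω/(2π) = 80.38 Hz.

(a) f₀ = 253.9 Hz  (b) Q = 3.159  (c) BW = 80.38 Hz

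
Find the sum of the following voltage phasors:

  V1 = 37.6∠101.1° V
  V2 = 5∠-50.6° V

Step 1 — Convert each phasor to rectangular form:
  V1 = 37.6·(cos(101.1°) + j·sin(101.1°)) = -7.239 + j36.9 V
  V2 = 5·(cos(-50.6°) + j·sin(-50.6°)) = 3.174 - j3.864 V
Step 2 — Sum components: V_total = -4.065 + j33.03 V.
Step 3 — Convert to polar: |V_total| = 33.28 V, ∠V_total = 97.0°.

V_total = 33.28∠97.0° V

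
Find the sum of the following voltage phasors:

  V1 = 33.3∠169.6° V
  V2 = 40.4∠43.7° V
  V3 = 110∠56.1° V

Step 1 — Convert each phasor to rectangular form:
  V1 = 33.3·(cos(169.6°) + j·sin(169.6°)) = -32.75 + j6.011 V
  V2 = 40.4·(cos(43.7°) + j·sin(43.7°)) = 29.21 + j27.91 V
  V3 = 110·(cos(56.1°) + j·sin(56.1°)) = 61.35 + j91.3 V
Step 2 — Sum components: V_total = 57.81 + j125.2 V.
Step 3 — Convert to polar: |V_total| = 137.9 V, ∠V_total = 65.2°.

V_total = 137.9∠65.2° V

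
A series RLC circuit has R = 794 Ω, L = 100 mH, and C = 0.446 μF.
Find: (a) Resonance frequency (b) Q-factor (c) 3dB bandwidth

Step 1 — Resonance: ω₀ = 1/√(LC) = 1/√(0.1·4.46e-07) = 4735 rad/s.
Step 2 — f₀ = ω₀/(2π) = 753.6 Hz.
Step 3 — Series Q: Q = ω₀L/R = 4735·0.1/794 = 0.5964.
Step 4 — Bandwidth: Δω = ω₀/Q = 7940 rad/s; BW = Δω/(2π) = 1264 Hz.

(a) f₀ = 753.6 Hz  (b) Q = 0.5964  (c) BW = 1264 Hz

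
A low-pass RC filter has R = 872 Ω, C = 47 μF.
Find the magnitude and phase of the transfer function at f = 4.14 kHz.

Step 1 — Angular frequency: ω = 2π·4140 = 2.601e+04 rad/s.
Step 2 — Transfer function: H(jω) = 1/(1 + jωRC).
Step 3 — Denominator: 1 + jωRC = 1 + j·2.601e+04·872·4.7e-05 = 1 + j1066.
Step 4 — H = 8.799e-07 - j0.000938.
Step 5 — Magnitude: |H| = 0.000938 (-60.6 dB); phase: φ = -89.9°.

|H| = 0.000938 (-60.6 dB), φ = -89.9°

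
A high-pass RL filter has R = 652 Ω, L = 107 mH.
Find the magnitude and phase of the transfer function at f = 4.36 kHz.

Step 1 — Angular frequency: ω = 2π·4360 = 2.739e+04 rad/s.
Step 2 — Transfer function: H(jω) = jωL/(R + jωL).
Step 3 — Numerator jωL = j·2931; denominator R + jωL = 652 + j2931.
Step 4 — H = 0.9529 + j0.2119.
Step 5 — Magnitude: |H| = 0.9761 (-0.2 dB); phase: φ = 12.5°.

|H| = 0.9761 (-0.2 dB), φ = 12.5°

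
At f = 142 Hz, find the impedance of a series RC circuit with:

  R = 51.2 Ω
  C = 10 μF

Step 1 — Angular frequency: ω = 2π·f = 2π·142 = 892.2 rad/s.
Step 2 — Component impedances:
  R: Z = R = 51.2 Ω
  C: Z = 1/(jωC) = -j/(ω·C) = 0 - j112.1 Ω
Step 3 — Series combination: Z_total = R + C = 51.2 - j112.1 Ω = 123.2∠-65.4° Ω.

Z = 51.2 - j112.1 Ω = 123.2∠-65.4° Ω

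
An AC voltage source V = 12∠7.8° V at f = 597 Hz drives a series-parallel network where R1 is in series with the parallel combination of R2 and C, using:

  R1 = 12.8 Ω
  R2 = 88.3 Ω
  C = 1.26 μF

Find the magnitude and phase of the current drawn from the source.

Step 1 — Angular frequency: ω = 2π·f = 2π·597 = 3751 rad/s.
Step 2 — Component impedances:
  R1: Z = R = 12.8 Ω
  R2: Z = R = 88.3 Ω
  C: Z = 1/(jωC) = -j/(ω·C) = 0 - j211.6 Ω
Step 3 — Parallel branch: R2 || C = 1/(1/R2 + 1/C) = 75.2 - j31.38 Ω.
Step 4 — Series with R1: Z_total = R1 + (R2 || C) = 88 - j31.38 Ω = 93.43∠-19.6° Ω.
Step 5 — Source phasor: V = 12∠7.8° V = 11.89 + j1.629 V.
Step 6 — Ohm's law: I = V / Z_total = (11.89 + j1.629) / (88 - j31.38) = 0.114 + j0.05916 A.
Step 7 — Convert to polar: |I| = 0.1284 A, ∠I = 27.4°.

I = 0.1284∠27.4° A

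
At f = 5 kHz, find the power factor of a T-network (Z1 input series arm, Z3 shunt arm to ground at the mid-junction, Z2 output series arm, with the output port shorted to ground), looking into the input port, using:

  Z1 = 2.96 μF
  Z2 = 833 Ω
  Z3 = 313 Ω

Step 1 — Angular frequency: ω = 2π·f = 2π·5000 = 3.142e+04 rad/s.
Step 2 — Component impedances:
  Z1: Z = 1/(jωC) = -j/(ω·C) = 0 - j10.75 Ω
  Z2: Z = R = 833 Ω
  Z3: Z = R = 313 Ω
Step 3 — With the output port shorted to ground, the output series arm Z2 runs from the junction to ground; the shunt arm Z3 also runs from the junction to ground. They appear in parallel: Z3 || Z2 = 227.5 Ω.
Step 4 — Series with input arm Z1: Z_in = Z1 + (Z3 || Z2) = 227.5 - j10.75 Ω = 227.8∠-2.7° Ω.
Step 5 — Power factor: PF = cos(φ) = Re(Z)/|Z| = 227.51/227.77 = 0.9989.
Step 6 — Type: Im(Z) = -10.75 ⇒ leading (phase φ = -2.7°).

PF = 0.9989 (leading, φ = -2.7°)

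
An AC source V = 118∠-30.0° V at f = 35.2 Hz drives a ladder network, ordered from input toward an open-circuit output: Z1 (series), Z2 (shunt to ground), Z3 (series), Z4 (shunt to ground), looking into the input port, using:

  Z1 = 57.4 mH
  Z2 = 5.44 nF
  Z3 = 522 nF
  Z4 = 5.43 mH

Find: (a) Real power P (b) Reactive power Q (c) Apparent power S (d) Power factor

Step 1 — Angular frequency: ω = 2π·f = 2π·35.2 = 221.2 rad/s.
Step 2 — Component impedances:
  Z1: Z = jωL = j·221.2·0.0574 = 0 + j12.7 Ω
  Z2: Z = 1/(jωC) = -j/(ω·C) = 0 - j8.311e+05 Ω
  Z3: Z = 1/(jωC) = -j/(ω·C) = 0 - j8662 Ω
  Z4: Z = jωL = j·221.2·0.00543 = 0 + j1.201 Ω
Step 3 — Ladder network (open output): work backward from the far end, alternating series and parallel combinations. Z_in = 0 - j8559 Ω = 8559∠-90.0° Ω.
Step 4 — Source phasor: V = 118∠-30.0° V = 102.2 - j59 V.
Step 5 — Current: I = V / Z = 0.006894 + j0.01194 A = 0.01379∠60.0° A.
Step 6 — Complex power: S = V·I* = 0 - j1.627 VA.
Step 7 — Real power: P = Re(S) = 0 W.
Step 8 — Reactive power: Q = Im(S) = -1.627 VAR.
Step 9 — Apparent power: |S| = 1.627 VA.
Step 10 — Power factor: PF = P/|S| = 0 (leading).

(a) P = 0 W  (b) Q = -1.627 VAR  (c) S = 1.627 VA  (d) PF = 0 (leading)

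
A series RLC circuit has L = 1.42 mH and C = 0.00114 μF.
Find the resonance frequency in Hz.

Step 1 — Resonance condition Im(Z)=0 gives ω₀ = 1/√(LC).
Step 2 — ω₀ = 1/√(0.00142·1.14e-09) = 7.86e+05 rad/s.
Step 3 — f₀ = ω₀/(2π) = 1.251e+05 Hz.

f₀ = 1.251e+05 Hz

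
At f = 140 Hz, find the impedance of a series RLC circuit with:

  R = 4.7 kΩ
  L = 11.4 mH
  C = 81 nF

Step 1 — Angular frequency: ω = 2π·f = 2π·140 = 879.6 rad/s.
Step 2 — Component impedances:
  R: Z = R = 4700 Ω
  L: Z = jωL = j·879.6·0.0114 = 0 + j10.03 Ω
  C: Z = 1/(jωC) = -j/(ω·C) = 0 - j1.403e+04 Ω
Step 3 — Series combination: Z_total = R + L + C = 4700 - j1.402e+04 Ω = 1.479e+04∠-71.5° Ω.

Z = 4700 - j1.402e+04 Ω = 1.479e+04∠-71.5° Ω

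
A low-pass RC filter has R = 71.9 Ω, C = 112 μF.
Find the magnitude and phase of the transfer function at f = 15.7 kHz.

Step 1 — Angular frequency: ω = 2π·1.57e+04 = 9.865e+04 rad/s.
Step 2 — Transfer function: H(jω) = 1/(1 + jωRC).
Step 3 — Denominator: 1 + jωRC = 1 + j·9.865e+04·71.9·0.000112 = 1 + j794.4.
Step 4 — H = 1.585e-06 - j0.001259.
Step 5 — Magnitude: |H| = 0.001259 (-58.0 dB); phase: φ = -89.9°.

|H| = 0.001259 (-58.0 dB), φ = -89.9°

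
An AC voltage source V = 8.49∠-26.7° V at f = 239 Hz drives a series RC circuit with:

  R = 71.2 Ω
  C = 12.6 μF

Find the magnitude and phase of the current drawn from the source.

Step 1 — Angular frequency: ω = 2π·f = 2π·239 = 1502 rad/s.
Step 2 — Component impedances:
  R: Z = R = 71.2 Ω
  C: Z = 1/(jωC) = -j/(ω·C) = 0 - j52.85 Ω
Step 3 — Series combination: Z_total = R + C = 71.2 - j52.85 Ω = 88.67∠-36.6° Ω.
Step 4 — Source phasor: V = 8.49∠-26.7° V = 7.585 - j3.815 V.
Step 5 — Ohm's law: I = V / Z_total = (7.585 - j3.815) / (71.2 - j52.85) = 0.09432 + j0.01644 A.
Step 6 — Convert to polar: |I| = 0.09575 A, ∠I = 9.9°.

I = 0.09575∠9.9° A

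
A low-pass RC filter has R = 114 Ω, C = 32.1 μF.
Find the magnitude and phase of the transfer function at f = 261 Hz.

Step 1 — Angular frequency: ω = 2π·261 = 1640 rad/s.
Step 2 — Transfer function: H(jω) = 1/(1 + jωRC).
Step 3 — Denominator: 1 + jωRC = 1 + j·1640·114·3.21e-05 = 1 + j6.001.
Step 4 — H = 0.02702 - j0.1621.
Step 5 — Magnitude: |H| = 0.1644 (-15.7 dB); phase: φ = -80.5°.

|H| = 0.1644 (-15.7 dB), φ = -80.5°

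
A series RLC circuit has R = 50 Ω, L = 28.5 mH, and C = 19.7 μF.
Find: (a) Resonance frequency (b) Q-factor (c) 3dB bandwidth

Step 1 — Resonance: ω₀ = 1/√(LC) = 1/√(0.0285·1.97e-05) = 1335 rad/s.
Step 2 — f₀ = ω₀/(2π) = 212.4 Hz.
Step 3 — Series Q: Q = ω₀L/R = 1335·0.0285/50 = 0.7607.
Step 4 — Bandwidth: Δω = ω₀/Q = 1754 rad/s; BW = Δω/(2π) = 279.2 Hz.

(a) f₀ = 212.4 Hz  (b) Q = 0.7607  (c) BW = 279.2 Hz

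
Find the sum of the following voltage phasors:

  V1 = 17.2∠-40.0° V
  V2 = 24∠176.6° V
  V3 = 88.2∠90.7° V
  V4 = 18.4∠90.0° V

Step 1 — Convert each phasor to rectangular form:
  V1 = 17.2·(cos(-40.0°) + j·sin(-40.0°)) = 13.18 - j11.06 V
  V2 = 24·(cos(176.6°) + j·sin(176.6°)) = -23.96 + j1.423 V
  V3 = 88.2·(cos(90.7°) + j·sin(90.7°)) = -1.078 + j88.19 V
  V4 = 18.4·(cos(90.0°) + j·sin(90.0°)) = 0 + j18.4 V
Step 2 — Sum components: V_total = -11.86 + j96.96 V.
Step 3 — Convert to polar: |V_total| = 97.68 V, ∠V_total = 97.0°.

V_total = 97.68∠97.0° V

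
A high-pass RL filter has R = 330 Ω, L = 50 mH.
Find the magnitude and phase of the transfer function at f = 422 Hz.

Step 1 — Angular frequency: ω = 2π·422 = 2652 rad/s.
Step 2 — Transfer function: H(jω) = jωL/(R + jωL).
Step 3 — Numerator jωL = j·132.6; denominator R + jωL = 330 + j132.6.
Step 4 — H = 0.139 + j0.3459.
Step 5 — Magnitude: |H| = 0.3728 (-8.6 dB); phase: φ = 68.1°.

|H| = 0.3728 (-8.6 dB), φ = 68.1°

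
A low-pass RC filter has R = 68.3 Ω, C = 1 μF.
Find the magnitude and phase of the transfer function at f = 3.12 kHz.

Step 1 — Angular frequency: ω = 2π·3120 = 1.96e+04 rad/s.
Step 2 — Transfer function: H(jω) = 1/(1 + jωRC).
Step 3 — Denominator: 1 + jωRC = 1 + j·1.96e+04·68.3·1e-06 = 1 + j1.339.
Step 4 — H = 0.3581 - j0.4794.
Step 5 — Magnitude: |H| = 0.5984 (-4.5 dB); phase: φ = -53.2°.

|H| = 0.5984 (-4.5 dB), φ = -53.2°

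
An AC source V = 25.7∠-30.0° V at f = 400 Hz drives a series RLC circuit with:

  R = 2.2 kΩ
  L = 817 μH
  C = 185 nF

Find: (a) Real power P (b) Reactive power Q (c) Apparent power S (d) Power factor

Step 1 — Angular frequency: ω = 2π·f = 2π·400 = 2513 rad/s.
Step 2 — Component impedances:
  R: Z = R = 2200 Ω
  L: Z = jωL = j·2513·0.000817 = 0 + j2.053 Ω
  C: Z = 1/(jωC) = -j/(ω·C) = 0 - j2151 Ω
Step 3 — Series combination: Z_total = R + L + C = 2200 - j2149 Ω = 3075∠-44.3° Ω.
Step 4 — Source phasor: V = 25.7∠-30.0° V = 22.26 - j12.85 V.
Step 5 — Current: I = V / Z = 0.008097 + j0.002068 A = 0.008357∠14.3° A.
Step 6 — Complex power: S = V·I* = 0.1537 - j0.1501 VA.
Step 7 — Real power: P = Re(S) = 0.1537 W.
Step 8 — Reactive power: Q = Im(S) = -0.1501 VAR.
Step 9 — Apparent power: |S| = 0.2148 VA.
Step 10 — Power factor: PF = P/|S| = 0.7154 (leading).

(a) P = 0.1537 W  (b) Q = -0.1501 VAR  (c) S = 0.2148 VA  (d) PF = 0.7154 (leading)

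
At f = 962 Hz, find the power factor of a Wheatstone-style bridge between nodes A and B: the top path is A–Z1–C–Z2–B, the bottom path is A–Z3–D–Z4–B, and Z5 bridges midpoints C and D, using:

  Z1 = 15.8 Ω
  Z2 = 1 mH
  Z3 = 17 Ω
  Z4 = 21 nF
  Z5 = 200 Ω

Step 1 — Angular frequency: ω = 2π·f = 2π·962 = 6044 rad/s.
Step 2 — Component impedances:
  Z1: Z = R = 15.8 Ω
  Z2: Z = jωL = j·6044·0.001 = 0 + j6.044 Ω
  Z3: Z = R = 17 Ω
  Z4: Z = 1/(jωC) = -j/(ω·C) = 0 - j7878 Ω
  Z5: Z = R = 200 Ω
Step 3 — Bridge requires nodal analysis (the Z5 bridge couples midpoints C and D, so the two paths cannot be reduced to a simple series/parallel combination). Setting node B to ground and injecting 1 A at node A, the 3-node admittance system at A, C, D solves to V_A = Z_AB = 14.75 + j6.026 Ω = 15.93∠22.2° Ω.
Step 4 — Power factor: PF = cos(φ) = Re(Z)/|Z| = 14.748/15.932 = 0.9257.
Step 5 — Type: Im(Z) = 6.026 ⇒ lagging (phase φ = 22.2°).

PF = 0.9257 (lagging, φ = 22.2°)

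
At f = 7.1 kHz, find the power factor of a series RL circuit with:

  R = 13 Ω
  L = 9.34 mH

Step 1 — Angular frequency: ω = 2π·f = 2π·7100 = 4.461e+04 rad/s.
Step 2 — Component impedances:
  R: Z = R = 13 Ω
  L: Z = jωL = j·4.461e+04·0.00934 = 0 + j416.7 Ω
Step 3 — Series combination: Z_total = R + L = 13 + j416.7 Ω = 416.9∠88.2° Ω.
Step 4 — Power factor: PF = cos(φ) = Re(Z)/|Z| = 13/416.866 = 0.03119.
Step 5 — Type: Im(Z) = 416.7 ⇒ lagging (phase φ = 88.2°).

PF = 0.03119 (lagging, φ = 88.2°)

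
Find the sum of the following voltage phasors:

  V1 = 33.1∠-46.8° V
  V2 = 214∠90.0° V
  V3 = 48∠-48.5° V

Step 1 — Convert each phasor to rectangular form:
  V1 = 33.1·(cos(-46.8°) + j·sin(-46.8°)) = 22.66 - j24.13 V
  V2 = 214·(cos(90.0°) + j·sin(90.0°)) = 0 + j214 V
  V3 = 48·(cos(-48.5°) + j·sin(-48.5°)) = 31.81 - j35.95 V
Step 2 — Sum components: V_total = 54.46 + j153.9 V.
Step 3 — Convert to polar: |V_total| = 163.3 V, ∠V_total = 70.5°.

V_total = 163.3∠70.5° V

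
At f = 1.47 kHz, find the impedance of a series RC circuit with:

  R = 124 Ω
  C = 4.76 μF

Step 1 — Angular frequency: ω = 2π·f = 2π·1470 = 9236 rad/s.
Step 2 — Component impedances:
  R: Z = R = 124 Ω
  C: Z = 1/(jωC) = -j/(ω·C) = 0 - j22.75 Ω
Step 3 — Series combination: Z_total = R + C = 124 - j22.75 Ω = 126.1∠-10.4° Ω.

Z = 124 - j22.75 Ω = 126.1∠-10.4° Ω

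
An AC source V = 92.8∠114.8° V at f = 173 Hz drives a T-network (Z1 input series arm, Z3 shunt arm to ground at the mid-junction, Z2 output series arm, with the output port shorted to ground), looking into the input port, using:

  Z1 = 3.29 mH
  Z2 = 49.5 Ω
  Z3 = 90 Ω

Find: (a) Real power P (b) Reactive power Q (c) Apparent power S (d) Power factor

Step 1 — Angular frequency: ω = 2π·f = 2π·173 = 1087 rad/s.
Step 2 — Component impedances:
  Z1: Z = jωL = j·1087·0.00329 = 0 + j3.576 Ω
  Z2: Z = R = 49.5 Ω
  Z3: Z = R = 90 Ω
Step 3 — With the output port shorted to ground, the output series arm Z2 runs from the junction to ground; the shunt arm Z3 also runs from the junction to ground. They appear in parallel: Z3 || Z2 = 31.94 Ω.
Step 4 — Series with input arm Z1: Z_in = Z1 + (Z3 || Z2) = 31.94 + j3.576 Ω = 32.14∠6.4° Ω.
Step 5 — Source phasor: V = 92.8∠114.8° V = -38.93 + j84.24 V.
Step 6 — Current: I = V / Z = -0.912 + j2.74 A = 2.888∠108.4° A.
Step 7 — Complex power: S = V·I* = 266.3 + j29.82 VA.
Step 8 — Real power: P = Re(S) = 266.3 W.
Step 9 — Reactive power: Q = Im(S) = 29.82 VAR.
Step 10 — Apparent power: |S| = 268 VA.
Step 11 — Power factor: PF = P/|S| = 0.9938 (lagging).

(a) P = 266.3 W  (b) Q = 29.82 VAR  (c) S = 268 VA  (d) PF = 0.9938 (lagging)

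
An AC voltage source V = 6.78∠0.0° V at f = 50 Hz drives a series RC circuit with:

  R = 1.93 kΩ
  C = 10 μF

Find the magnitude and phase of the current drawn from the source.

Step 1 — Angular frequency: ω = 2π·f = 2π·50 = 314.2 rad/s.
Step 2 — Component impedances:
  R: Z = R = 1930 Ω
  C: Z = 1/(jωC) = -j/(ω·C) = 0 - j318.3 Ω
Step 3 — Series combination: Z_total = R + C = 1930 - j318.3 Ω = 1956∠-9.4° Ω.
Step 4 — Source phasor: V = 6.78∠0.0° V = 6.78 V.
Step 5 — Ohm's law: I = V / Z_total = (6.78) / (1930 - j318.3) = 0.00342 + j0.000564 A.
Step 6 — Convert to polar: |I| = 0.003466 A, ∠I = 9.4°.

I = 0.003466∠9.4° A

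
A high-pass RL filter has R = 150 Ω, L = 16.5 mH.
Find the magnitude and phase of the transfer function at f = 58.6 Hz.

Step 1 — Angular frequency: ω = 2π·58.6 = 368.2 rad/s.
Step 2 — Transfer function: H(jω) = jωL/(R + jωL).
Step 3 — Numerator jωL = j·6.075; denominator R + jωL = 150 + j6.075.
Step 4 — H = 0.001638 + j0.04044.
Step 5 — Magnitude: |H| = 0.04047 (-27.9 dB); phase: φ = 87.7°.

|H| = 0.04047 (-27.9 dB), φ = 87.7°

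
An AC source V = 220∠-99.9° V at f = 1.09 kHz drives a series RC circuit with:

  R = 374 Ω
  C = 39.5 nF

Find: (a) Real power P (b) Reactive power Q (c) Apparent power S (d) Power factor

Step 1 — Angular frequency: ω = 2π·f = 2π·1090 = 6849 rad/s.
Step 2 — Component impedances:
  R: Z = R = 374 Ω
  C: Z = 1/(jωC) = -j/(ω·C) = 0 - j3697 Ω
Step 3 — Series combination: Z_total = R + C = 374 - j3697 Ω = 3715∠-84.2° Ω.
Step 4 — Source phasor: V = 220∠-99.9° V = -37.82 - j216.7 V.
Step 5 — Current: I = V / Z = 0.05701 - j0.016 A = 0.05921∠-15.7° A.
Step 6 — Complex power: S = V·I* = 1.311 - j12.96 VA.
Step 7 — Real power: P = Re(S) = 1.311 W.
Step 8 — Reactive power: Q = Im(S) = -12.96 VAR.
Step 9 — Apparent power: |S| = 13.03 VA.
Step 10 — Power factor: PF = P/|S| = 0.1007 (leading).

(a) P = 1.311 W  (b) Q = -12.96 VAR  (c) S = 13.03 VA  (d) PF = 0.1007 (leading)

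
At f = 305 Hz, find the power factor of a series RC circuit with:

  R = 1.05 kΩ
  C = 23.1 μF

Step 1 — Angular frequency: ω = 2π·f = 2π·305 = 1916 rad/s.
Step 2 — Component impedances:
  R: Z = R = 1050 Ω
  C: Z = 1/(jωC) = -j/(ω·C) = 0 - j22.59 Ω
Step 3 — Series combination: Z_total = R + C = 1050 - j22.59 Ω = 1050∠-1.2° Ω.
Step 4 — Power factor: PF = cos(φ) = Re(Z)/|Z| = 1050/1050.2 = 0.9998.
Step 5 — Type: Im(Z) = -22.59 ⇒ leading (phase φ = -1.2°).

PF = 0.9998 (leading, φ = -1.2°)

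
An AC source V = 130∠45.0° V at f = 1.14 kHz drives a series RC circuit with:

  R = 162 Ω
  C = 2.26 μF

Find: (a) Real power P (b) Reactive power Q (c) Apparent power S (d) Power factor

Step 1 — Angular frequency: ω = 2π·f = 2π·1140 = 7163 rad/s.
Step 2 — Component impedances:
  R: Z = R = 162 Ω
  C: Z = 1/(jωC) = -j/(ω·C) = 0 - j61.77 Ω
Step 3 — Series combination: Z_total = R + C = 162 - j61.77 Ω = 173.4∠-20.9° Ω.
Step 4 — Source phasor: V = 130∠45.0° V = 91.92 + j91.92 V.
Step 5 — Current: I = V / Z = 0.3065 + j0.6843 A = 0.7498∠65.9° A.
Step 6 — Complex power: S = V·I* = 91.08 - j34.73 VA.
Step 7 — Real power: P = Re(S) = 91.08 W.
Step 8 — Reactive power: Q = Im(S) = -34.73 VAR.
Step 9 — Apparent power: |S| = 97.47 VA.
Step 10 — Power factor: PF = P/|S| = 0.9344 (leading).

(a) P = 91.08 W  (b) Q = -34.73 VAR  (c) S = 97.47 VA  (d) PF = 0.9344 (leading)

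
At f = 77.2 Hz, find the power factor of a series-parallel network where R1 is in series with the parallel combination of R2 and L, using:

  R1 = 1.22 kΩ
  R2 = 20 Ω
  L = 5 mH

Step 1 — Angular frequency: ω = 2π·f = 2π·77.2 = 485.1 rad/s.
Step 2 — Component impedances:
  R1: Z = R = 1220 Ω
  R2: Z = R = 20 Ω
  L: Z = jωL = j·485.1·0.005 = 0 + j2.425 Ω
Step 3 — Parallel branch: R2 || L = 1/(1/R2 + 1/L) = 0.2898 + j2.39 Ω.
Step 4 — Series with R1: Z_total = R1 + (R2 || L) = 1220 + j2.39 Ω = 1220∠0.1° Ω.
Step 5 — Power factor: PF = cos(φ) = Re(Z)/|Z| = 1220/1220 = 1.
Step 6 — Type: Im(Z) = 2.39 ⇒ lagging (phase φ = 0.1°).

PF = 1 (lagging, φ = 0.1°)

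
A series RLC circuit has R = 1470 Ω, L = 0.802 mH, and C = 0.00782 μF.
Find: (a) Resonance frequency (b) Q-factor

Step 1 — Resonance condition Im(Z)=0 gives ω₀ = 1/√(LC).
Step 2 — ω₀ = 1/√(0.000802·7.82e-09) = 3.993e+05 rad/s.
Step 3 — f₀ = ω₀/(2π) = 6.355e+04 Hz.
Step 4 — Series Q: Q = ω₀L/R = 3.993e+05·0.000802/1470 = 0.2179.

(a) f₀ = 6.355e+04 Hz  (b) Q = 0.2179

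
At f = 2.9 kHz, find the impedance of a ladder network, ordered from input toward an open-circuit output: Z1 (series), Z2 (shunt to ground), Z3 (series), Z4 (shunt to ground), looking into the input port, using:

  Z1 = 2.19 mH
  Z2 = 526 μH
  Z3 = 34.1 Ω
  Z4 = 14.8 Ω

Step 1 — Angular frequency: ω = 2π·f = 2π·2900 = 1.822e+04 rad/s.
Step 2 — Component impedances:
  Z1: Z = jωL = j·1.822e+04·0.00219 = 0 + j39.9 Ω
  Z2: Z = jωL = j·1.822e+04·0.000526 = 0 + j9.584 Ω
  Z3: Z = R = 34.1 Ω
  Z4: Z = R = 14.8 Ω
Step 3 — Ladder network (open output): work backward from the far end, alternating series and parallel combinations. Z_in = 1.809 + j49.13 Ω = 49.17∠87.9° Ω.

Z = 1.809 + j49.13 Ω = 49.17∠87.9° Ω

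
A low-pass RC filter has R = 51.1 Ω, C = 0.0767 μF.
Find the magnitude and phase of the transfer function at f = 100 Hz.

Step 1 — Angular frequency: ω = 2π·100 = 628.3 rad/s.
Step 2 — Transfer function: H(jω) = 1/(1 + jωRC).
Step 3 — Denominator: 1 + jωRC = 1 + j·628.3·51.1·7.67e-08 = 1 + j0.002463.
Step 4 — H = 1 - j0.002463.
Step 5 — Magnitude: |H| = 1 (-0.0 dB); phase: φ = -0.1°.

|H| = 1 (-0.0 dB), φ = -0.1°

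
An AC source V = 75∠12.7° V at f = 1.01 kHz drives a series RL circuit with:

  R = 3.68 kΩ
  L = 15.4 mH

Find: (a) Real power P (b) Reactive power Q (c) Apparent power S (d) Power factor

Step 1 — Angular frequency: ω = 2π·f = 2π·1010 = 6346 rad/s.
Step 2 — Component impedances:
  R: Z = R = 3680 Ω
  L: Z = jωL = j·6346·0.0154 = 0 + j97.73 Ω
Step 3 — Series combination: Z_total = R + L = 3680 + j97.73 Ω = 3681∠1.5° Ω.
Step 4 — Source phasor: V = 75∠12.7° V = 73.17 + j16.49 V.
Step 5 — Current: I = V / Z = 0.01999 + j0.00395 A = 0.02037∠11.2° A.
Step 6 — Complex power: S = V·I* = 1.527 + j0.04056 VA.
Step 7 — Real power: P = Re(S) = 1.527 W.
Step 8 — Reactive power: Q = Im(S) = 0.04056 VAR.
Step 9 — Apparent power: |S| = 1.528 VA.
Step 10 — Power factor: PF = P/|S| = 0.9996 (lagging).

(a) P = 1.527 W  (b) Q = 0.04056 VAR  (c) S = 1.528 VA  (d) PF = 0.9996 (lagging)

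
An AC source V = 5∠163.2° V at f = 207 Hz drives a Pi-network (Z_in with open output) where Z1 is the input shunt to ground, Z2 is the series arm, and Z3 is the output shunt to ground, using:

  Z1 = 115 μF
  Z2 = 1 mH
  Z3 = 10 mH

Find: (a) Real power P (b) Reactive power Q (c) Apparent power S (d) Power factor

Step 1 — Angular frequency: ω = 2π·f = 2π·207 = 1301 rad/s.
Step 2 — Component impedances:
  Z1: Z = 1/(jωC) = -j/(ω·C) = 0 - j6.686 Ω
  Z2: Z = jωL = j·1301·0.001 = 0 + j1.301 Ω
  Z3: Z = jωL = j·1301·0.01 = 0 + j13.01 Ω
Step 3 — With open output, the series arm Z2 and the output shunt Z3 appear in series to ground: Z2 + Z3 = 0 + j14.31 Ω.
Step 4 — Parallel with input shunt Z1: Z_in = Z1 || (Z2 + Z3) = 0 - j12.55 Ω = 12.55∠-90.0° Ω.
Step 5 — Source phasor: V = 5∠163.2° V = -4.787 + j1.445 V.
Step 6 — Current: I = V / Z = -0.1151 - j0.3814 A = 0.3984∠-106.8° A.
Step 7 — Complex power: S = V·I* = 0 - j1.992 VA.
Step 8 — Real power: P = Re(S) = 0 W.
Step 9 — Reactive power: Q = Im(S) = -1.992 VAR.
Step 10 — Apparent power: |S| = 1.992 VA.
Step 11 — Power factor: PF = P/|S| = 0 (leading).

(a) P = 0 W  (b) Q = -1.992 VAR  (c) S = 1.992 VA  (d) PF = 0 (leading)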